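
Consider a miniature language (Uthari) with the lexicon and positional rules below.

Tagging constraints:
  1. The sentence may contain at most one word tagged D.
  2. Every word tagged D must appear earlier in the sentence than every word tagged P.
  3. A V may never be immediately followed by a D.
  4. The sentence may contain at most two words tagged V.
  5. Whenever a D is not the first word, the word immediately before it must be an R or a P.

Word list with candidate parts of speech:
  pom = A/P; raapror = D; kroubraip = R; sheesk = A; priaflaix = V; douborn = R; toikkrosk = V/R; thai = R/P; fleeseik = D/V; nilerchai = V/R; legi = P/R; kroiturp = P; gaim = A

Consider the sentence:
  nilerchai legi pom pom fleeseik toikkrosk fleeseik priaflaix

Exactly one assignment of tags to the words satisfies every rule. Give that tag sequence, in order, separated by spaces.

R R A A V R D V

Candidates per position — 1:nilerchai {V,R}; 2:legi {P,R}; 3:pom {A,P}; 4:pom {A,P}; 5:fleeseik {D,V}; 6:toikkrosk {V,R}; 7:fleeseik {D,V}; 8:priaflaix {V}.
The remaining ambiguous positions (1, 2, 3, 4, 5, 6, 7) are resolved jointly — only one combination satisfies every rule.
The only consistent sequence is: R R A A V R D V.
Checking: rule 1 ✓; rule 2 ✓; rule 3 ✓; rule 4 ✓; rule 5 ✓.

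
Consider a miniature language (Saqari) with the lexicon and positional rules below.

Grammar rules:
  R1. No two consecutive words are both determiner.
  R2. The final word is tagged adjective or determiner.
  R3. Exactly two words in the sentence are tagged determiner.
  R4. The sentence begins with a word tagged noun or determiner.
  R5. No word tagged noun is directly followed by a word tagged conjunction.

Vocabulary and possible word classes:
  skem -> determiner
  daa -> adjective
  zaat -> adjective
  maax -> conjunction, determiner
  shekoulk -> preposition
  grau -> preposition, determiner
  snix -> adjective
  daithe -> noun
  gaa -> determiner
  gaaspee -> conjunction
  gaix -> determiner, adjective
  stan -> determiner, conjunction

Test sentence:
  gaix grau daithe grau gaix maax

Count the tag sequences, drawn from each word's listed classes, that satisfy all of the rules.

1

Candidates per position — 1:gaix {determiner,adjective}; 2:grau {preposition,determiner}; 3:daithe {noun}; 4:grau {preposition,determiner}; 5:gaix {determiner,adjective}; 6:maax {conjunction,determiner}.
There are 32 candidate sequences in total.
The sequences that satisfy every rule: determiner preposition noun preposition adjective determiner.
Count = 1.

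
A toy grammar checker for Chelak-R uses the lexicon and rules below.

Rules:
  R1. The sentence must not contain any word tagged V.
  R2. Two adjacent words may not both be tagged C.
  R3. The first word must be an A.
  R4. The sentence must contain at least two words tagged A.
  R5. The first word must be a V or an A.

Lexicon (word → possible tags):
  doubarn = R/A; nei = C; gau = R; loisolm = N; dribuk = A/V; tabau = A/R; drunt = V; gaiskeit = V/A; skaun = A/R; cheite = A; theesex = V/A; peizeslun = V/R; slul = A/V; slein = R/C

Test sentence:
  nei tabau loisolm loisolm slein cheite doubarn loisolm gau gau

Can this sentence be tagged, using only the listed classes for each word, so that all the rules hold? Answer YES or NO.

NO

Candidates per position — 1:nei {C}; 2:tabau {A,R}; 3:loisolm {N}; 4:loisolm {N}; 5:slein {R,C}; 6:cheite {A}; 7:doubarn {R,A}; 8:loisolm {N}; 9:gau {R}; 10:gau {R}.
Rule 3 cannot be satisfied by any choice of tags from the lexicon.
So there is no consistent tagging.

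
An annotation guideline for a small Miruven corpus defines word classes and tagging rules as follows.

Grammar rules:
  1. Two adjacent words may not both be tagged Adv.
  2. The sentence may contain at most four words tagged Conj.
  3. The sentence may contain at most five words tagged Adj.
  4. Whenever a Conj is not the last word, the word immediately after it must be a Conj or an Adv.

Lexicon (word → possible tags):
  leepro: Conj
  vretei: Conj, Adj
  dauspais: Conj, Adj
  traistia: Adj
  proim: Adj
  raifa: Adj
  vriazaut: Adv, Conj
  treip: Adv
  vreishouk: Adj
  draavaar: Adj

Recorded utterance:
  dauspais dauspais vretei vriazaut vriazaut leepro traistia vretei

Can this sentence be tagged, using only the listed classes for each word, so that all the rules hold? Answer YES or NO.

Candidates per position — 1:dauspais {Conj,Adj}; 2:dauspais {Conj,Adj}; 3:vretei {Conj,Adj}; 4:vriazaut {Adv,Conj}; 5:vriazaut {Adv,Conj}; 6:leepro {Conj}; 7:traistia {Adj}; 8:vretei {Conj,Adj}.
Rule 4 cannot be satisfied by any choice of tags from the lexicon.
So there is no consistent tagging.

NO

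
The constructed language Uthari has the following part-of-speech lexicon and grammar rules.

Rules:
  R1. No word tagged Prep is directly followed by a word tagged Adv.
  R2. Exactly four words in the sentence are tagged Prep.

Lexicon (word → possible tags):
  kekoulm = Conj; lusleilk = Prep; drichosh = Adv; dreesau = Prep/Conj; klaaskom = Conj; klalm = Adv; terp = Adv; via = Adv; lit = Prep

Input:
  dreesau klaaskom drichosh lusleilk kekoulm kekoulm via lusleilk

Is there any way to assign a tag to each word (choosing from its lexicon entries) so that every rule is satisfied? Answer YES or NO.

NO

Candidates per position — 1:dreesau {Prep,Conj}; 2:klaaskom {Conj}; 3:drichosh {Adv}; 4:lusleilk {Prep}; 5:kekoulm {Conj}; 6:kekoulm {Conj}; 7:via {Adv}; 8:lusleilk {Prep}.
Rule 2 cannot be satisfied by any choice of tags from the lexicon.
So there is no consistent tagging.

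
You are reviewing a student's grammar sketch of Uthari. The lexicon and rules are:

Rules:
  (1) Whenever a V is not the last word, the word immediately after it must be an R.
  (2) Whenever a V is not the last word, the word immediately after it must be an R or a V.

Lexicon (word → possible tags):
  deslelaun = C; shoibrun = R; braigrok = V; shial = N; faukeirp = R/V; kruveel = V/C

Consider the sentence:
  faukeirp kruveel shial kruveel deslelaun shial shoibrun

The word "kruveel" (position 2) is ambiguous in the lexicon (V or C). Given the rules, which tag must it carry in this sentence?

Candidates per position — 1:faukeirp {R,V}; 2:kruveel {V,C}; 3:shial {N}; 4:kruveel {V,C}; 5:deslelaun {C}; 6:shial {N}; 7:shoibrun {R}.
If word 1 were V, no tagging could satisfy rule 1; so word 1 is R.
If word 2 were V, no tagging could satisfy rule 1; so word 2 is C.
If word 4 were V, no tagging could satisfy rule 1; so word 4 is C.
The only consistent sequence is: R C N C C N R.
Check: rule 1 holds; rule 2 holds.

C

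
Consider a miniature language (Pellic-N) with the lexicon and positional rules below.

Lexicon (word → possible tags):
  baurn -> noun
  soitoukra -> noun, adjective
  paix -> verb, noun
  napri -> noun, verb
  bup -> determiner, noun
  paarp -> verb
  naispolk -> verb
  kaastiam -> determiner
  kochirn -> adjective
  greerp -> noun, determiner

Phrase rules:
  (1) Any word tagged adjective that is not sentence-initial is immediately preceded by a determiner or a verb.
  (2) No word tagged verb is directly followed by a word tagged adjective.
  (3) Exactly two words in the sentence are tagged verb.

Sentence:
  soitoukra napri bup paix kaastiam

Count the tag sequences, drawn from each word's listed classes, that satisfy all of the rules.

4

Candidates per position — 1:soitoukra {noun,adjective}; 2:napri {noun,verb}; 3:bup {determiner,noun}; 4:paix {verb,noun}; 5:kaastiam {determiner}.
There are 16 candidate sequences in total.
The sequences that satisfy every rule: noun verb determiner verb determiner; noun verb noun verb determiner; adjective verb determiner verb determiner; adjective verb noun verb determiner.
Count = 4.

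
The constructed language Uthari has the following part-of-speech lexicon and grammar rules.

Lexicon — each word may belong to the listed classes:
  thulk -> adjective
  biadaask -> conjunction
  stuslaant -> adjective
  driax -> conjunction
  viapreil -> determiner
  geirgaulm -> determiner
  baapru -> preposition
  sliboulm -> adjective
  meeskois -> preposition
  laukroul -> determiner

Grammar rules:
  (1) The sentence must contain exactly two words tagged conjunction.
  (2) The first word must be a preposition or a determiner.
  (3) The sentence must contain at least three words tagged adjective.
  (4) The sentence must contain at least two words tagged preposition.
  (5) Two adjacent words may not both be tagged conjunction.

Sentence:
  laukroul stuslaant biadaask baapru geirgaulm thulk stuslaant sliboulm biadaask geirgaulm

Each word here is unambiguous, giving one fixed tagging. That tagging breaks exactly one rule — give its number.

4

Fixed tagging: determiner adjective conjunction preposition determiner adjective adjective adjective conjunction determiner.
Applying the rules: R1 ok, R2 ok, R3 ok, R4 fails, R5 ok.
Only rule 4 fails.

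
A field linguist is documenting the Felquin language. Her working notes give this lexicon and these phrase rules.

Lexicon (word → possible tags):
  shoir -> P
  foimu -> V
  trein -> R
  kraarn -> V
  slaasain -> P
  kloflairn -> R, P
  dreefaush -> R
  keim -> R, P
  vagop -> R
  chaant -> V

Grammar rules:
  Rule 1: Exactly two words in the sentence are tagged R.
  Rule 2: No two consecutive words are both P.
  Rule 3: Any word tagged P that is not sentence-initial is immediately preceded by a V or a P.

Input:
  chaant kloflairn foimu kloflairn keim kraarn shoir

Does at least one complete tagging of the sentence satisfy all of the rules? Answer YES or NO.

YES

Candidates per position — 1:chaant {V}; 2:kloflairn {R,P}; 3:foimu {V}; 4:kloflairn {R,P}; 5:keim {R,P}; 6:kraarn {V}; 7:shoir {P}.
One satisfying assignment: V R V P R V P.
Check: rule 1 ✓; rule 2 ✓; rule 3 ✓.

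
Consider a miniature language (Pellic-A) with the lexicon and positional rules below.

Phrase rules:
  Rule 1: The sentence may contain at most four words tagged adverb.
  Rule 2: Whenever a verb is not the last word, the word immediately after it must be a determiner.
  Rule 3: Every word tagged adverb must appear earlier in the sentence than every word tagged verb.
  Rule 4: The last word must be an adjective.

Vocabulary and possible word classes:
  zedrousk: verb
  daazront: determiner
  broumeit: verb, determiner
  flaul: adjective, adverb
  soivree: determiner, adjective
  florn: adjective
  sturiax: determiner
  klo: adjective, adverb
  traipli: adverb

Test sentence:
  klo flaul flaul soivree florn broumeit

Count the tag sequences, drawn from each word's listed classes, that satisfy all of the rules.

0

Candidates per position — 1:klo {adjective,adverb}; 2:flaul {adjective,adverb}; 3:flaul {adjective,adverb}; 4:soivree {determiner,adjective}; 5:florn {adjective}; 6:broumeit {verb,determiner}.
There are 32 candidate sequences in total.
Rule 4 cannot be satisfied by any choice of tags from the lexicon.
So there is no consistent tagging.
Count = 0.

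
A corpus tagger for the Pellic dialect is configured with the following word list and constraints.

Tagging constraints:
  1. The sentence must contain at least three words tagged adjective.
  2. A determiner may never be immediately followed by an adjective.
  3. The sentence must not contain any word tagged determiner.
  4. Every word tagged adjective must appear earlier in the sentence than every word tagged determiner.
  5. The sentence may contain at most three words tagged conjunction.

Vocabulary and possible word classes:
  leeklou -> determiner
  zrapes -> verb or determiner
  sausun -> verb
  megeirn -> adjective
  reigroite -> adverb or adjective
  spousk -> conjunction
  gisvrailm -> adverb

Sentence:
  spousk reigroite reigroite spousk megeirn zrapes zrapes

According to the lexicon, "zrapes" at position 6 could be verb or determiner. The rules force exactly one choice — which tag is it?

verb

Candidates per position — 1:spousk {conjunction}; 2:reigroite {adverb,adjective}; 3:reigroite {adverb,adjective}; 4:spousk {conjunction}; 5:megeirn {adjective}; 6:zrapes {verb,determiner}; 7:zrapes {verb,determiner}.
Position 2: adverb is ruled out by rule 1; that leaves adjective.
Position 3: adverb is ruled out by rule 1; that leaves adjective.
Position 6: determiner is ruled out by rule 3; that leaves verb.
Position 7: determiner is ruled out by rule 3; that leaves verb.
That leaves exactly one tagging: conjunction adjective adjective conjunction adjective verb verb.
Verifying each rule — rule 1 ✓; rule 2 ✓; rule 3 ✓; rule 4 ✓; rule 5 ✓.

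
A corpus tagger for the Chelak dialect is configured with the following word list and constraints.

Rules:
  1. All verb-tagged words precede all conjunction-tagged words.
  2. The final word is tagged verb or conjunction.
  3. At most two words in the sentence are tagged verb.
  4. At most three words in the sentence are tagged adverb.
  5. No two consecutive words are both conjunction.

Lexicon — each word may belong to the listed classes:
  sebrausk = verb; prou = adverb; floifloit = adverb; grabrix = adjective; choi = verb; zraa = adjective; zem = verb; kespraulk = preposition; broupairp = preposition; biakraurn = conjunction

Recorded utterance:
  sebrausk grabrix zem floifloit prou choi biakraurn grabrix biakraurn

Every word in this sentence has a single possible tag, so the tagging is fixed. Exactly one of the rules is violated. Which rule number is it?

3

Fixed tagging: verb adjective verb adverb adverb verb conjunction adjective conjunction.
Checking each rule: R1 ok, R2 ok, R3 fails, R4 ok, R5 ok.
Only rule 3 fails.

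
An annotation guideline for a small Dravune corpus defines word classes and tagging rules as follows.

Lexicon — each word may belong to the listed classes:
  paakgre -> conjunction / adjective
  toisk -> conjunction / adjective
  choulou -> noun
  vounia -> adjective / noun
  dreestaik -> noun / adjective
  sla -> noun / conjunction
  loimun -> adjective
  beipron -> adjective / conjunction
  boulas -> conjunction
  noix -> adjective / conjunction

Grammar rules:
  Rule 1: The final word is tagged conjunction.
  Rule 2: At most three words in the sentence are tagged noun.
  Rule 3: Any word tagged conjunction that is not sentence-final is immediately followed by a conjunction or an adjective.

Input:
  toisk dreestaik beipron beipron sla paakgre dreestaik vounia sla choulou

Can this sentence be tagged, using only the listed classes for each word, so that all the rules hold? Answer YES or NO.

Candidates per position — 1:toisk {conjunction,adjective}; 2:dreestaik {noun,adjective}; 3:beipron {adjective,conjunction}; 4:beipron {adjective,conjunction}; 5:sla {noun,conjunction}; 6:paakgre {conjunction,adjective}; 7:dreestaik {noun,adjective}; 8:vounia {adjective,noun}; 9:sla {noun,conjunction}; 10:choulou {noun}.
Rule 1 cannot be satisfied by any choice of tags from the lexicon.
So there is no consistent tagging.

NO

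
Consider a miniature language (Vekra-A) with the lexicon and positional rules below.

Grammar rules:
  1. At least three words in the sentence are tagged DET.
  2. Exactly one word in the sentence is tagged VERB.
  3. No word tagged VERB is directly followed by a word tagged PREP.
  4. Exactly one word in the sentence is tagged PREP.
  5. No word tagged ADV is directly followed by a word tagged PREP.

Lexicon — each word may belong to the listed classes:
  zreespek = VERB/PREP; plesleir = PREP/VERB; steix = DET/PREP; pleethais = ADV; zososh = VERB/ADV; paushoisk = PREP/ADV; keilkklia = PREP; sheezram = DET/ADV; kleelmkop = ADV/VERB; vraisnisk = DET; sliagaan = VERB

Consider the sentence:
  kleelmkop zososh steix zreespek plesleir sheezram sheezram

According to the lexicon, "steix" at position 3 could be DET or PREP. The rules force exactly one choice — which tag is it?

Candidates per position — 1:kleelmkop {ADV,VERB}; 2:zososh {VERB,ADV}; 3:steix {DET,PREP}; 4:zreespek {VERB,PREP}; 5:plesleir {PREP,VERB}; 6:sheezram {DET,ADV}; 7:sheezram {DET,ADV}.
If word 3 were PREP, no tagging could satisfy rule 1; so word 3 is DET.
If word 6 were ADV, no tagging could satisfy rule 1; so word 6 is DET.
If word 7 were ADV, no tagging could satisfy rule 1; so word 7 is DET.
The remaining ambiguous positions (1, 2, 4, 5) are resolved jointly — only one combination satisfies every rule.
That leaves exactly one tagging: ADV ADV DET PREP VERB DET DET.
Verifying each rule — rule 1 ok; rule 2 ok; rule 3 ok; rule 4 ok; rule 5 ok.

DET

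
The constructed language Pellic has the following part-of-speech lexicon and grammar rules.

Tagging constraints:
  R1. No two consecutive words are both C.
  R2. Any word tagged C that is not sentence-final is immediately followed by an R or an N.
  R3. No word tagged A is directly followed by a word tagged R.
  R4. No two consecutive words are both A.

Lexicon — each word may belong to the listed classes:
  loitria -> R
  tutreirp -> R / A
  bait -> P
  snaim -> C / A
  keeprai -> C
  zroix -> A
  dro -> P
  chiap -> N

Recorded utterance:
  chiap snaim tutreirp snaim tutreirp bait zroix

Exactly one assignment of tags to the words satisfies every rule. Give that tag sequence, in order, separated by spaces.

N C R C R P A

Candidates per position — 1:chiap {N}; 2:snaim {C,A}; 3:tutreirp {R,A}; 4:snaim {C,A}; 5:tutreirp {R,A}; 6:bait {P}; 7:zroix {A}.
The remaining ambiguous positions (2, 3, 4, 5) are resolved jointly — only one combination satisfies every rule.
The unique satisfying tagging is: N C R C R P A.
Checking: rule 1 satisfied; rule 2 satisfied; rule 3 satisfied; rule 4 satisfied.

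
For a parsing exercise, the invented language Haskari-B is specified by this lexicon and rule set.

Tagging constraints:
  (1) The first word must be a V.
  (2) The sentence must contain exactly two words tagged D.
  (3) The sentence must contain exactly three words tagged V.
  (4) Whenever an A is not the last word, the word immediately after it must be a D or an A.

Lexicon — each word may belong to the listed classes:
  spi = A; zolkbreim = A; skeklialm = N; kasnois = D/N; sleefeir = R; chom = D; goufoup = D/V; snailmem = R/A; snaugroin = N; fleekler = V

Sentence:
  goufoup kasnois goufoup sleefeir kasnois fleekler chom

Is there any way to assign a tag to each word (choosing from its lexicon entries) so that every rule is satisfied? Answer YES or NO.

YES

Candidates per position — 1:goufoup {D,V}; 2:kasnois {D,N}; 3:goufoup {D,V}; 4:sleefeir {R}; 5:kasnois {D,N}; 6:fleekler {V}; 7:chom {D}.
One satisfying assignment: V N V R D V D.
Checking: rule 1 ✓; rule 2 ✓; rule 3 ✓; rule 4 ✓.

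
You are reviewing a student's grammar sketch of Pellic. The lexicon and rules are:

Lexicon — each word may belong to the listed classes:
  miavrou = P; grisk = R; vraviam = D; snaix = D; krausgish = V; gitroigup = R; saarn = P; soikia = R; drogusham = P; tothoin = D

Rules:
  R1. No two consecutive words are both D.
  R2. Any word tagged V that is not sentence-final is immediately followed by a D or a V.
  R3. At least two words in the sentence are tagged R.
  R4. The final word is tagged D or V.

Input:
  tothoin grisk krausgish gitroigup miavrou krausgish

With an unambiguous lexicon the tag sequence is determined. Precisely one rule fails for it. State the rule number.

Fixed tagging: D R V R P V.
Applying the rules: R1 pass, R2 fail, R3 pass, R4 pass.
Only rule 2 fails.

2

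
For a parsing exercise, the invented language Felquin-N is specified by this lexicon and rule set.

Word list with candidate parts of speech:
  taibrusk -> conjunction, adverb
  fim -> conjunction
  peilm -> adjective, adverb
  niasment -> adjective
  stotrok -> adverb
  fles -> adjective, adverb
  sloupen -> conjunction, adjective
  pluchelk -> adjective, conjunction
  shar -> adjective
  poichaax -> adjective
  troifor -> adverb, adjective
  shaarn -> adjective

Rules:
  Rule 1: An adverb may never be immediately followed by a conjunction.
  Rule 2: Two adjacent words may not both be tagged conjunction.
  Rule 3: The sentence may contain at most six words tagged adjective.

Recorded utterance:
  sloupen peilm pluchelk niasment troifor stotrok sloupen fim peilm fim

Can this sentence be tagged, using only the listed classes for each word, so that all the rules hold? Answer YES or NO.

YES

Candidates per position — 1:sloupen {conjunction,adjective}; 2:peilm {adjective,adverb}; 3:pluchelk {adjective,conjunction}; 4:niasment {adjective}; 5:troifor {adverb,adjective}; 6:stotrok {adverb}; 7:sloupen {conjunction,adjective}; 8:fim {conjunction}; 9:peilm {adjective,adverb}; 10:fim {conjunction}.
One satisfying assignment: conjunction adjective adjective adjective adjective adverb adjective conjunction adjective conjunction.
Rule-by-rule: rule 1 ok; rule 2 ok; rule 3 ok.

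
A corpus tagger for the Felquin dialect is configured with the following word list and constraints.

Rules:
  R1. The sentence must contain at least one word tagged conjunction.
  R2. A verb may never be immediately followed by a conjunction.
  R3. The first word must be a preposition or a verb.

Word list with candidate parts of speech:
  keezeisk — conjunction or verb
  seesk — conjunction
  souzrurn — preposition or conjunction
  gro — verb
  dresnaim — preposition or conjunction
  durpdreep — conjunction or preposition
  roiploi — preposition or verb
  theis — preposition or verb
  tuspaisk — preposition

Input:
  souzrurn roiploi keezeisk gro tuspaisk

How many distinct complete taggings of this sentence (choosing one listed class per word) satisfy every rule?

Candidates per position — 1:souzrurn {preposition,conjunction}; 2:roiploi {preposition,verb}; 3:keezeisk {conjunction,verb}; 4:gro {verb}; 5:tuspaisk {preposition}.
There are 8 candidate sequences in total.
The sequences that satisfy every rule: preposition preposition conjunction verb preposition.
Count = 1.

1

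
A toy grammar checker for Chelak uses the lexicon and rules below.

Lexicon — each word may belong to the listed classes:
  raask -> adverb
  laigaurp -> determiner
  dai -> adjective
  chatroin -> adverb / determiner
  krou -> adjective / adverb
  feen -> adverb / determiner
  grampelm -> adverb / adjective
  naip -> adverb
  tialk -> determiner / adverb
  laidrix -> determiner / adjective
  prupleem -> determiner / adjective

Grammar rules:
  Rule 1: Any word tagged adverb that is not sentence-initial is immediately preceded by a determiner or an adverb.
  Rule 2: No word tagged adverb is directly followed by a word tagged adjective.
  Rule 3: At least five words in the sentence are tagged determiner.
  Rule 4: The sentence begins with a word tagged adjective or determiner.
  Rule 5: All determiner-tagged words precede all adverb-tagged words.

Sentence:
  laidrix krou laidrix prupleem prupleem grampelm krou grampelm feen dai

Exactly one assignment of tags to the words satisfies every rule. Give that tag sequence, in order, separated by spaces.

determiner adjective determiner determiner determiner adjective adjective adjective determiner adjective

Candidates per position — 1:laidrix {determiner,adjective}; 2:krou {adjective,adverb}; 3:laidrix {determiner,adjective}; 4:prupleem {determiner,adjective}; 5:prupleem {determiner,adjective}; 6:grampelm {adverb,adjective}; 7:krou {adjective,adverb}; 8:grampelm {adverb,adjective}; 9:feen {adverb,determiner}; 10:dai {adjective}.
If word 1 were adjective, no tagging could satisfy rule 3; so word 1 is determiner.
If word 3 were adjective, no tagging could satisfy rule 3; so word 3 is determiner.
If word 4 were adjective, no tagging could satisfy rule 3; so word 4 is determiner.
If word 5 were adjective, no tagging could satisfy rule 3; so word 5 is determiner.
If word 9 were adverb, no tagging could satisfy rule 2; so word 9 is determiner.
If word 2 were adverb, no tagging could satisfy rule 5; so word 2 is adjective.
If word 6 were adverb, no tagging could satisfy rule 5; so word 6 is adjective.
If word 7 were adverb, no tagging could satisfy rule 1; so word 7 is adjective.
If word 8 were adverb, no tagging could satisfy rule 1; so word 8 is adjective.
The unique satisfying tagging is: determiner adjective determiner determiner determiner adjective adjective adjective determiner adjective.
Check: rule 1 holds; rule 2 holds; rule 3 holds; rule 4 holds; rule 5 holds.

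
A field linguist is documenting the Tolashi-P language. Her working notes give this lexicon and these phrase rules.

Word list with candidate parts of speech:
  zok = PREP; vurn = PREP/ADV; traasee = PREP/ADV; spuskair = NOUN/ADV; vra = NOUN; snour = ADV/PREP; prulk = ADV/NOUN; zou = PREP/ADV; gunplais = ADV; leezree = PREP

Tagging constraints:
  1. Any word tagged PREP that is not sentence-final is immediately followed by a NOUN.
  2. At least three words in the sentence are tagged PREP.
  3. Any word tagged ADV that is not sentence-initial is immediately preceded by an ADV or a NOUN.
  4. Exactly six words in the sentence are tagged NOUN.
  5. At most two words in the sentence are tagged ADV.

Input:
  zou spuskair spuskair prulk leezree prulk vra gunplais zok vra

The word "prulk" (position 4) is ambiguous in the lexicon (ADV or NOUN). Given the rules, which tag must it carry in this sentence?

Candidates per position — 1:zou {PREP,ADV}; 2:spuskair {NOUN,ADV}; 3:spuskair {NOUN,ADV}; 4:prulk {ADV,NOUN}; 5:leezree {PREP}; 6:prulk {ADV,NOUN}; 7:vra {NOUN}; 8:gunplais {ADV}; 9:zok {PREP}; 10:vra {NOUN}.
Word 1 cannot be ADV — rule 2 would then fail for every completion. It is PREP.
Word 2 cannot be ADV — rule 1 would then fail for every completion. It is NOUN.
Word 3 cannot be ADV — rule 4 would then fail for every completion. It is NOUN.
Word 4 cannot be ADV — rule 4 would then fail for every completion. It is NOUN.
Word 6 cannot be ADV — rule 1 would then fail for every completion. It is NOUN.
So the tagging must be: PREP NOUN NOUN NOUN PREP NOUN NOUN ADV PREP NOUN.
Check: rule 1 ✓; rule 2 ✓; rule 3 ✓; rule 4 ✓; rule 5 ✓.

NOUN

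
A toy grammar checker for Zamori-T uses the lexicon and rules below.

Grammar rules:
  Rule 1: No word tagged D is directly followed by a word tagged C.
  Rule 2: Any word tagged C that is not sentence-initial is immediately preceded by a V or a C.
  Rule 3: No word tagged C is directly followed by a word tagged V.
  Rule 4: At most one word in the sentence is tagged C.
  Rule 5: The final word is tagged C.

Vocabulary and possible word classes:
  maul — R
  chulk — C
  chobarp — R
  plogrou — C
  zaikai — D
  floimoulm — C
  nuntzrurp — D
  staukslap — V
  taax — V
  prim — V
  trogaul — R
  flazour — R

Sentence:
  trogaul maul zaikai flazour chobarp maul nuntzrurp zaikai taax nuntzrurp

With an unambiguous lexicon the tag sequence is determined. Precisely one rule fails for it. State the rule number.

5

Fixed tagging: R R D R R R D D V D.
Checking each rule: R1 pass, R2 pass, R3 pass, R4 pass, R5 fail.
Only rule 5 fails.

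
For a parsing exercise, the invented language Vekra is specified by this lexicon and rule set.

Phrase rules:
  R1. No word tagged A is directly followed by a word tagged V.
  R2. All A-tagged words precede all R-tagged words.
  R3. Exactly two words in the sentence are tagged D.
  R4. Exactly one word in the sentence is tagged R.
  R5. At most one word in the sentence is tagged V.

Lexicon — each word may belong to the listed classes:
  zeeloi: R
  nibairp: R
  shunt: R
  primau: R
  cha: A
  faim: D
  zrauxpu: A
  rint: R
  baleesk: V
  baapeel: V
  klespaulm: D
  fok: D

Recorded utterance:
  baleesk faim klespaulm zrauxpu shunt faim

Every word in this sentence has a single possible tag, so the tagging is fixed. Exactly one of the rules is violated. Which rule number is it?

3

Fixed tagging: V D D A R D.
Rule check: R1 holds, R2 holds, R3 violated, R4 holds, R5 holds.
Only rule 3 fails.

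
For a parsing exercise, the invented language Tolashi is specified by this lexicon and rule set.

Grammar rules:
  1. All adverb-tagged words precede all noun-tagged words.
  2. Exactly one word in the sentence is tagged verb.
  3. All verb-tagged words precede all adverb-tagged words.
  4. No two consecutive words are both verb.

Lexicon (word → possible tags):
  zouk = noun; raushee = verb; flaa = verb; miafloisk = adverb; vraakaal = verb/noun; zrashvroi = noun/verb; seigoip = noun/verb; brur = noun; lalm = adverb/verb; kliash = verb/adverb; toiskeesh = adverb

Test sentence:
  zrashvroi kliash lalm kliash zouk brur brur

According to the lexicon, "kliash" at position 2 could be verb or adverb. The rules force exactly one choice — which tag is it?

Candidates per position — 1:zrashvroi {noun,verb}; 2:kliash {verb,adverb}; 3:lalm {adverb,verb}; 4:kliash {verb,adverb}; 5:zouk {noun}; 6:brur {noun}; 7:brur {noun}.
Position 2: the remaining choice is settled jointly with positions 1, 3, 4 — only adverb at position 2 is part of a tagging that satisfies every rule.
The unique satisfying tagging is: verb adverb adverb adverb noun noun noun.
Rule-by-rule: rule 1 holds; rule 2 holds; rule 3 holds; rule 4 holds.

adverb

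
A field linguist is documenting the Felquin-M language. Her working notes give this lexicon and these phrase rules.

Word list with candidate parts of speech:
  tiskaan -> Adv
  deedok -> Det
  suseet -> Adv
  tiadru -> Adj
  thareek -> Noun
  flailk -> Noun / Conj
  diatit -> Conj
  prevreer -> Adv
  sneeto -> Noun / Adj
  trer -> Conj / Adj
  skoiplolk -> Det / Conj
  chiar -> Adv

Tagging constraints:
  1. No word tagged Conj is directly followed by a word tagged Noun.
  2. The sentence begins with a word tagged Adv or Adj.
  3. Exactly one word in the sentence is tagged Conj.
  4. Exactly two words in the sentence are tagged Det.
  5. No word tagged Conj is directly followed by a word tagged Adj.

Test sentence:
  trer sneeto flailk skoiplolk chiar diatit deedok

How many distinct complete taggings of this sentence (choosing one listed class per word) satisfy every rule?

Candidates per position — 1:trer {Conj,Adj}; 2:sneeto {Noun,Adj}; 3:flailk {Noun,Conj}; 4:skoiplolk {Det,Conj}; 5:chiar {Adv}; 6:diatit {Conj}; 7:deedok {Det}.
There are 16 candidate sequences in total.
The sequences that satisfy every rule: Adj Noun Noun Det Adv Conj Det; Adj Adj Noun Det Adv Conj Det.
Count = 2.

2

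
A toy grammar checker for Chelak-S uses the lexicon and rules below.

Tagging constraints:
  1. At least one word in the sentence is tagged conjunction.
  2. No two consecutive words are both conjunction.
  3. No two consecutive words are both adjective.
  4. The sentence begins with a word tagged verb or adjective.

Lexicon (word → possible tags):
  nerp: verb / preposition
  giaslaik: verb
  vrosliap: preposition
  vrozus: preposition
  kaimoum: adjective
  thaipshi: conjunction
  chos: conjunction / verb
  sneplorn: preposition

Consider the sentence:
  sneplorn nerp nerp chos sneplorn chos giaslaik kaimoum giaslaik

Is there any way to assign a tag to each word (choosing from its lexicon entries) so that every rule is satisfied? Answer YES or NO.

NO

Candidates per position — 1:sneplorn {preposition}; 2:nerp {verb,preposition}; 3:nerp {verb,preposition}; 4:chos {conjunction,verb}; 5:sneplorn {preposition}; 6:chos {conjunction,verb}; 7:giaslaik {verb}; 8:kaimoum {adjective}; 9:giaslaik {verb}.
Rule 4 cannot be satisfied by any choice of tags from the lexicon.
So there is no consistent tagging.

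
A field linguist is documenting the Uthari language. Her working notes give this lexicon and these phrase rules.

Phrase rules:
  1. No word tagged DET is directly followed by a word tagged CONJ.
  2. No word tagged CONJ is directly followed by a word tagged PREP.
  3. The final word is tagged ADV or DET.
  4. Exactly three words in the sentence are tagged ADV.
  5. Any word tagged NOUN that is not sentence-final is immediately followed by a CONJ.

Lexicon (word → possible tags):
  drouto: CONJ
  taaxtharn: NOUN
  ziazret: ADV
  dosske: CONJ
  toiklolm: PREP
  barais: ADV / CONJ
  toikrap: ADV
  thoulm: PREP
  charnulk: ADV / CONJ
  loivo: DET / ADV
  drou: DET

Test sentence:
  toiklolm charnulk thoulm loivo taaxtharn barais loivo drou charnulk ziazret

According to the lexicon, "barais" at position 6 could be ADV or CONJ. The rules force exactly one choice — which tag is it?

CONJ

Candidates per position — 1:toiklolm {PREP}; 2:charnulk {ADV,CONJ}; 3:thoulm {PREP}; 4:loivo {DET,ADV}; 5:taaxtharn {NOUN}; 6:barais {ADV,CONJ}; 7:loivo {DET,ADV}; 8:drou {DET}; 9:charnulk {ADV,CONJ}; 10:ziazret {ADV}.
If word 2 were CONJ, no tagging could satisfy rule 2; so word 2 is ADV.
If word 6 were ADV, no tagging could satisfy rule 5; so word 6 is CONJ.
If word 9 were CONJ, no tagging could satisfy rule 1; so word 9 is ADV.
If word 4 were ADV, no tagging could satisfy rule 4; so word 4 is DET.
If word 7 were ADV, no tagging could satisfy rule 4; so word 7 is DET.
So the tagging must be: PREP ADV PREP DET NOUN CONJ DET DET ADV ADV.
Verifying each rule — rule 1 ✓; rule 2 ✓; rule 3 ✓; rule 4 ✓; rule 5 ✓.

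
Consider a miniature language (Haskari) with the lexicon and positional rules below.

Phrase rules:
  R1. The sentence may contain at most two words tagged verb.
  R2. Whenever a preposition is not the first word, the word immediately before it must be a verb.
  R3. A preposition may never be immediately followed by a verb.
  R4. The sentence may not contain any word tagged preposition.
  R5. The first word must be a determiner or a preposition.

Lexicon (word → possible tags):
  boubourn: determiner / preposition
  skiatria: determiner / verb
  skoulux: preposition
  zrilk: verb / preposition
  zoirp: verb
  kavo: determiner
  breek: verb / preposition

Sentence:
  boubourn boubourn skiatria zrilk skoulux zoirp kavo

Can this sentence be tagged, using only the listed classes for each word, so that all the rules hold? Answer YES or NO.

NO

Candidates per position — 1:boubourn {determiner,preposition}; 2:boubourn {determiner,preposition}; 3:skiatria {determiner,verb}; 4:zrilk {verb,preposition}; 5:skoulux {preposition}; 6:zoirp {verb}; 7:kavo {determiner}.
Rule 3 cannot be satisfied by any choice of tags from the lexicon.
So there is no consistent tagging.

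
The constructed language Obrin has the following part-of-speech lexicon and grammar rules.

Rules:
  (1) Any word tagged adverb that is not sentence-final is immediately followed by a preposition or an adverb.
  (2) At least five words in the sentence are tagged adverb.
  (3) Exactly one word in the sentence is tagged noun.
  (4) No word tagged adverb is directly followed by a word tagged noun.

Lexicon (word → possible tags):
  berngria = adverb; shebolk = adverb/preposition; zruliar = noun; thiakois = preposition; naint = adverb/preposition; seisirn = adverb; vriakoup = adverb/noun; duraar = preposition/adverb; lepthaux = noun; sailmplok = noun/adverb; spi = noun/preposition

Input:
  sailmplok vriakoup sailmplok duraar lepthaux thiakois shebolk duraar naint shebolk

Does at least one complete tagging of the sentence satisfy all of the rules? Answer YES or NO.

YES

Candidates per position — 1:sailmplok {noun,adverb}; 2:vriakoup {adverb,noun}; 3:sailmplok {noun,adverb}; 4:duraar {preposition,adverb}; 5:lepthaux {noun}; 6:thiakois {preposition}; 7:shebolk {adverb,preposition}; 8:duraar {preposition,adverb}; 9:naint {adverb,preposition}; 10:shebolk {adverb,preposition}.
One satisfying assignment: adverb adverb adverb preposition noun preposition adverb preposition adverb adverb.
Verifying each rule — rule 1 satisfied; rule 2 satisfied; rule 3 satisfied; rule 4 satisfied.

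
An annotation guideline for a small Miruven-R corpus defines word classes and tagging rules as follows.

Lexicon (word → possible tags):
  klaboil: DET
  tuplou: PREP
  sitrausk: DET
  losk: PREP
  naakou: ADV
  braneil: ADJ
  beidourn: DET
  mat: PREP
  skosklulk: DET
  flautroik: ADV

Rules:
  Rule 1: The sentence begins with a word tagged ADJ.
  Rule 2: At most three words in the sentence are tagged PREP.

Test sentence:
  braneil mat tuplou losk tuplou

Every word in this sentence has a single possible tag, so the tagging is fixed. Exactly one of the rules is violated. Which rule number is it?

2

Fixed tagging: ADJ PREP PREP PREP PREP.
Checking each rule: R1 holds, R2 violated.
Only rule 2 fails.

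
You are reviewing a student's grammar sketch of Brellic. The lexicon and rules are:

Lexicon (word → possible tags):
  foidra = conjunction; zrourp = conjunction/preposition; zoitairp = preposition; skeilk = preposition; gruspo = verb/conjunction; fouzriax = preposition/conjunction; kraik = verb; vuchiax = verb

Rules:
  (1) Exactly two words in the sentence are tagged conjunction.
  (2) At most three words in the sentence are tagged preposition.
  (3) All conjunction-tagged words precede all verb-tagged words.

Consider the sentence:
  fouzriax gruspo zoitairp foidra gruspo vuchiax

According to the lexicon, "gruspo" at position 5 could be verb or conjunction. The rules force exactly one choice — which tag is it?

Candidates per position — 1:fouzriax {preposition,conjunction}; 2:gruspo {verb,conjunction}; 3:zoitairp {preposition}; 4:foidra {conjunction}; 5:gruspo {verb,conjunction}; 6:vuchiax {verb}.
Word 2 cannot be verb — rule 3 would then fail for every completion. It is conjunction.
Word 5 cannot be conjunction — rule 1 would then fail for every completion. It is verb.
Word 1 cannot be conjunction — rule 1 would then fail for every completion. It is preposition.
The only consistent sequence is: preposition conjunction preposition conjunction verb verb.
Rule-by-rule: rule 1 holds; rule 2 holds; rule 3 holds.

verb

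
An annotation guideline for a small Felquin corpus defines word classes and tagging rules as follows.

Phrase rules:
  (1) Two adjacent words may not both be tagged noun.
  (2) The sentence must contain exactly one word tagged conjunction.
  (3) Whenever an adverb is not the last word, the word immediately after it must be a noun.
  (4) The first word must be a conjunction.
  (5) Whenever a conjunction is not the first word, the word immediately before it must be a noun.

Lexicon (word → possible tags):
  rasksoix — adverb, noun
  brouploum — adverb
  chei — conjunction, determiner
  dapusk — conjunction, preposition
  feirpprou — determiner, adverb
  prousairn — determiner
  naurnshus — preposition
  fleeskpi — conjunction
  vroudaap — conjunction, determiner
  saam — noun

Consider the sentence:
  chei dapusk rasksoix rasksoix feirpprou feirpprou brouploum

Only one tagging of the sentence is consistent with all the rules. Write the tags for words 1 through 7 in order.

Candidates per position — 1:chei {conjunction,determiner}; 2:dapusk {conjunction,preposition}; 3:rasksoix {adverb,noun}; 4:rasksoix {adverb,noun}; 5:feirpprou {determiner,adverb}; 6:feirpprou {determiner,adverb}; 7:brouploum {adverb}.
Position 1: tagging it determiner would leave rule 4 unsatisfiable, so it must be conjunction.
Position 2: tagging it conjunction would leave rule 2 unsatisfiable, so it must be preposition.
Position 4: tagging it adverb would leave rule 3 unsatisfiable, so it must be noun.
Position 5: tagging it adverb would leave rule 3 unsatisfiable, so it must be determiner.
Position 6: tagging it adverb would leave rule 3 unsatisfiable, so it must be determiner.
Position 3: tagging it noun would leave rule 1 unsatisfiable, so it must be adverb.
That leaves exactly one tagging: conjunction preposition adverb noun determiner determiner adverb.
Verifying each rule — rule 1 holds; rule 2 holds; rule 3 holds; rule 4 holds; rule 5 holds.

conjunction preposition adverb noun determiner determiner adverb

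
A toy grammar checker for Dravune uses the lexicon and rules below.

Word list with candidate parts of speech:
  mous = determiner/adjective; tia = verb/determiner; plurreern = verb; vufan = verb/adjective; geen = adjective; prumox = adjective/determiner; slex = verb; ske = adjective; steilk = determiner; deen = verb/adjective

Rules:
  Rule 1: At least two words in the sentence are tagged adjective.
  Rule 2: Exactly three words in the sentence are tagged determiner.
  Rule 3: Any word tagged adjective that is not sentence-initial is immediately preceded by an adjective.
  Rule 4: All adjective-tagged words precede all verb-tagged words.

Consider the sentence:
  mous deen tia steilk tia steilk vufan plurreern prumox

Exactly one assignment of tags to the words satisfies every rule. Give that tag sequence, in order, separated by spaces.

adjective adjective verb determiner verb determiner verb verb determiner

Candidates per position — 1:mous {determiner,adjective}; 2:deen {verb,adjective}; 3:tia {verb,determiner}; 4:steilk {determiner}; 5:tia {verb,determiner}; 6:steilk {determiner}; 7:vufan {verb,adjective}; 8:plurreern {verb}; 9:prumox {adjective,determiner}.
Position 7: tagging it adjective would leave rule 3 unsatisfiable, so it must be verb.
Position 9: tagging it adjective would leave rule 3 unsatisfiable, so it must be determiner.
Position 1: tagging it determiner would leave rule 1 unsatisfiable, so it must be adjective.
Position 2: tagging it verb would leave rule 1 unsatisfiable, so it must be adjective.
Position 3: tagging it determiner would leave rule 2 unsatisfiable, so it must be verb.
Position 5: tagging it determiner would leave rule 2 unsatisfiable, so it must be verb.
So the tagging must be: adjective adjective verb determiner verb determiner verb verb determiner.
Checking: rule 1 ✓; rule 2 ✓; rule 3 ✓; rule 4 ✓.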